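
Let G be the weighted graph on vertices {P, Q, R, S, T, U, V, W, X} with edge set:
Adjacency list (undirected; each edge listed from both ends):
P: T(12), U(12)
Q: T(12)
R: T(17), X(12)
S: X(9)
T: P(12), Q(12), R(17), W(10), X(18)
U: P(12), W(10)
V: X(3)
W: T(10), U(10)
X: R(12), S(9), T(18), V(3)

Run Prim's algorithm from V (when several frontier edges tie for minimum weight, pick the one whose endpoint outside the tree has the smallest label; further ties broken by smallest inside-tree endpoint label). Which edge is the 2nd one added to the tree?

S-X

Prim's algorithm from V:
Step 1: frontier [V-X 3] → take V-X (3); add X.
Step 2: frontier [S-X 9, R-X 12, T-X 18] → take S-X (9); add S.
Step 3: frontier [R-X 12, T-X 18] → take R-X (12); add R.
Step 4: frontier [R-T 17, T-X 18] → take R-T (17); add T.
Step 5: frontier [T-W 10, P-T 12, Q-T 12] → take T-W (10); add W.
Step 6: frontier [P-T 12, Q-T 12, U-W 10] → take U-W (10); add U.
Step 7: frontier [P-T 12, Q-T 12, P-U 12] → take P-T (12); add P.
Step 8: frontier [Q-T 12] → take Q-T (12); add Q.
The 2nd edge added is S-X.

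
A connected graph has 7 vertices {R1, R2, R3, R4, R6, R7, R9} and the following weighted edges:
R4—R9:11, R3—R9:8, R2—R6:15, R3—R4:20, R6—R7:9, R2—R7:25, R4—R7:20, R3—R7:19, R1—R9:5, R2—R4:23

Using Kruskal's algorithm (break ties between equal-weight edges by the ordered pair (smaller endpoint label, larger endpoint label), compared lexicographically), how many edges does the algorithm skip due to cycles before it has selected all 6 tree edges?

0

Kruskal: consider edges lightest-first.
R1—R9 (5): add — endpoints in different components.
R3—R9 (8): add — endpoints in different components.
R6—R7 (9): add — endpoints in different components.
R4—R9 (11): add — endpoints in different components.
R2—R6 (15): add — endpoints in different components.
R3—R7 (19): add — endpoints in different components.
Edges rejected before the tree was complete: 0.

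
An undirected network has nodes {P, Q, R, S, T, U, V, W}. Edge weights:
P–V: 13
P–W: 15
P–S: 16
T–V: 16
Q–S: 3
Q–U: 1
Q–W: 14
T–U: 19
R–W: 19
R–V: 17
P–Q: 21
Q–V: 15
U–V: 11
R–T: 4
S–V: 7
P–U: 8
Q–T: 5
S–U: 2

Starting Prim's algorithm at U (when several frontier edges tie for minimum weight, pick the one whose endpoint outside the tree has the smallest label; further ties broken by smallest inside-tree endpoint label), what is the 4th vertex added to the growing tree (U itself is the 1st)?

Grow the tree from U using Prim:
Step 1: cheapest edge leaving the tree is Q–U (1); add Q.
Step 2: cheapest edge leaving the tree is S–U (2); add S.
Step 3: cheapest edge leaving the tree is Q–T (5); add T.
Step 4: cheapest edge leaving the tree is R–T (4); add R.
Step 5: cheapest edge leaving the tree is S–V (7); add V.
Step 6: cheapest edge leaving the tree is P–U (8); add P.
Step 7: cheapest edge leaving the tree is Q–W (14); add W.
Vertex order: U, Q, S, T, R, V, P, W. The 4th vertex is T.

T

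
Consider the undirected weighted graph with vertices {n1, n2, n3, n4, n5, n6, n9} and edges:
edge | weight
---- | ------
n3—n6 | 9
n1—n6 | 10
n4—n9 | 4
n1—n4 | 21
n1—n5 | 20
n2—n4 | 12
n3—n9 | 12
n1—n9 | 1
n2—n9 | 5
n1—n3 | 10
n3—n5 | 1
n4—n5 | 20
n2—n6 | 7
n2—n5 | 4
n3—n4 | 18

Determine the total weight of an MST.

22

Kruskal's algorithm — process edges by increasing weight (ties by edge label):
n1—n9 (1): add — endpoints in different components.
n3—n5 (1): add — endpoints in different components.
n2—n5 (4): add — endpoints in different components.
n4—n9 (4): add — endpoints in different components.
n2—n9 (5): add — endpoints in different components.
n2—n6 (7): add — endpoints in different components.
MST edges: n1—n9, n3—n5, n2—n5, n4—n9, n2—n9, n2—n6; total weight 1+1+4+4+5+7 = 22.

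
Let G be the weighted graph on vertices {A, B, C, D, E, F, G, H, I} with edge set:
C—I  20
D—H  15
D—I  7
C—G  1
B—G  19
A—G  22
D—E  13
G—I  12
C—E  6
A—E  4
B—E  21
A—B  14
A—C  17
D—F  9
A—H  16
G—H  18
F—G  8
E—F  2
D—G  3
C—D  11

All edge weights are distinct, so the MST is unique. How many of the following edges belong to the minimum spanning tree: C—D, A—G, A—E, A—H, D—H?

2

Kruskal's algorithm — process edges by increasing weight (ties by edge label):
C—G (1): add — endpoints in different components.
E—F (2): add — endpoints in different components.
D—G (3): add — endpoints in different components.
A—E (4): add — endpoints in different components.
C—E (6): add — endpoints in different components.
D—I (7): add — endpoints in different components.
F—G (8): skip — F and G already connected.
D—F (9): skip — D and F already connected.
C—D (11): skip — C and D already connected.
G—I (12): skip — G and I already connected.
D—E (13): skip — D and E already connected.
A—B (14): add — endpoints in different components.
D—H (15): add — endpoints in different components.
MST edge set: {C—G, E—F, D—G, A—E, C—E, D—I, A—B, D—H}.
Of the listed edges, {A—E, D—H} are in the MST → 2.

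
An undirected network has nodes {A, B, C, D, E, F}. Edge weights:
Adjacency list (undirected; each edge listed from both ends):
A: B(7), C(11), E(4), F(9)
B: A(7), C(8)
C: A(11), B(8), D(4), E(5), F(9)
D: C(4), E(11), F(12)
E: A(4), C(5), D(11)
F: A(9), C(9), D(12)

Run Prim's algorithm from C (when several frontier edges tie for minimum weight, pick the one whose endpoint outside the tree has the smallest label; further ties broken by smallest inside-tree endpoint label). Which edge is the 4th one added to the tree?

Prim's algorithm from C:
Step 1: frontier [C—D 4, C—E 5, B—C 8, C—F 9, A—C 11] → take C—D (4); add D.
Step 2: frontier [C—E 5, B—C 8, C—F 9, A—C 11, D—E 11, D—F 12] → take C—E (5); add E.
Step 3: frontier [B—C 8, C—F 9, A—C 11, D—F 12, A—E 4] → take A—E (4); add A.
Step 4: frontier [A—B 7, A—F 9, B—C 8, C—F 9, D—F 12] → take A—B (7); add B.
Step 5: frontier [A—F 9, C—F 9, D—F 12] → take A—F (9); add F.
The 4th edge added is A—B.

A-B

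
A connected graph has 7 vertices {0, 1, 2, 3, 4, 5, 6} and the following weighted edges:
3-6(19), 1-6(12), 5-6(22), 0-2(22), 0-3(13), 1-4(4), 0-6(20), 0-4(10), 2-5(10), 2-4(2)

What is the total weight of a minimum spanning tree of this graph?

51

Sort edges by weight, then run Kruskal:
2-4 (2): add — endpoints in different components.
1-4 (4): add — endpoints in different components.
0-4 (10): add — endpoints in different components.
2-5 (10): add — endpoints in different components.
1-6 (12): add — endpoints in different components.
0-3 (13): add — endpoints in different components.
MST edges: 2-4, 1-4, 0-4, 2-5, 1-6, 0-3; total weight 2+4+10+10+12+13 = 51.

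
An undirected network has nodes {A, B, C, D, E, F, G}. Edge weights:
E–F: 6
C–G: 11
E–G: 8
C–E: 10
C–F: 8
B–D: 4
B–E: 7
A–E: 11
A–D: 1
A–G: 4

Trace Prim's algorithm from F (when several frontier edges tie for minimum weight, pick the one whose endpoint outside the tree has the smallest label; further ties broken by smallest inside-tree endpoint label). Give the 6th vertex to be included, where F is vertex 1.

Grow the tree from F using Prim:
Step 1: cheapest edge leaving the tree is E–F (6); add E.
Step 2: cheapest edge leaving the tree is B–E (7); add B.
Step 3: cheapest edge leaving the tree is B–D (4); add D.
Step 4: cheapest edge leaving the tree is A–D (1); add A.
Step 5: cheapest edge leaving the tree is A–G (4); add G.
Step 6: cheapest edge leaving the tree is C–F (8); add C.
Vertex order: F, E, B, D, A, G, C. The 6th vertex is G.

G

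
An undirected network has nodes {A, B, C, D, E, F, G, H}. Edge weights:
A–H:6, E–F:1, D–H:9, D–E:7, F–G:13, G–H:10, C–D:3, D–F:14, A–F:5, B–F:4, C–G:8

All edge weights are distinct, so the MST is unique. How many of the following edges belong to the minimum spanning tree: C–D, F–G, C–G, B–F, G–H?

3

Sort edges by weight, then run Kruskal:
E–F (1): add — endpoints in different components.
C–D (3): add — endpoints in different components.
B–F (4): add — endpoints in different components.
A–F (5): add — endpoints in different components.
A–H (6): add — endpoints in different components.
D–E (7): add — endpoints in different components.
C–G (8): add — endpoints in different components.
MST edge set: {E–F, C–D, B–F, A–F, A–H, D–E, C–G}.
Of the listed edges, {C–D, C–G, B–F} are in the MST → 3.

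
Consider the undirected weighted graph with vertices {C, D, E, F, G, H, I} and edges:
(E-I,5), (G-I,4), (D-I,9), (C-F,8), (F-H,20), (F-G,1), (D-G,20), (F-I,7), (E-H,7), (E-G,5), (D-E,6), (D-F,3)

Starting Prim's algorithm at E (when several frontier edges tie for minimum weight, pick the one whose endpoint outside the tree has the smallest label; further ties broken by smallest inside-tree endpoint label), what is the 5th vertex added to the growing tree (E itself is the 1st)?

I

Prim, starting at E.
Step 1: cheapest edge leaving the tree is E-G (5); add G.
Step 2: cheapest edge leaving the tree is F-G (1); add F.
Step 3: cheapest edge leaving the tree is D-F (3); add D.
Step 4: cheapest edge leaving the tree is G-I (4); add I.
Step 5: cheapest edge leaving the tree is E-H (7); add H.
Step 6: cheapest edge leaving the tree is C-F (8); add C.
Vertex order: E, G, F, D, I, H, C. The 5th vertex is I.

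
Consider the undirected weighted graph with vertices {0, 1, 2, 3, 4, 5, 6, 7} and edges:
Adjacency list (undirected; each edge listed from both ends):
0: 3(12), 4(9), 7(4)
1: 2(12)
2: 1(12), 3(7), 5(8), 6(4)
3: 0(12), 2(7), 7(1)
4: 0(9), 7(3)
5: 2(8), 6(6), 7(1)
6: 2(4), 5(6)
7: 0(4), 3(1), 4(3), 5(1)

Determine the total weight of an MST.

31

Grow the tree from 7 using Prim:
Step 1: frontier [3–7 1, 5–7 1, 4–7 3, 0–7 4] → take 3–7 (1); add 3.
Step 2: frontier [2–3 7, 0–3 12, 5–7 1, 4–7 3, 0–7 4] → take 5–7 (1); add 5.
Step 3: frontier [2–3 7, 0–3 12, 5–6 6, 2–5 8, 4–7 3, 0–7 4] → take 4–7 (3); add 4.
Step 4: frontier [2–3 7, 0–3 12, 0–4 9, 5–6 6, 2–5 8, 0–7 4] → take 0–7 (4); add 0.
Step 5: frontier [2–3 7, 5–6 6, 2–5 8] → take 5–6 (6); add 6.
Step 6: frontier [2–3 7, 2–5 8, 2–6 4] → take 2–6 (4); add 2.
Step 7: frontier [1–2 12] → take 1–2 (12); add 1.
MST edges: 3–7, 5–7, 4–7, 0–7, 5–6, 2–6, 1–2; total weight 1+1+3+4+6+4+12 = 31.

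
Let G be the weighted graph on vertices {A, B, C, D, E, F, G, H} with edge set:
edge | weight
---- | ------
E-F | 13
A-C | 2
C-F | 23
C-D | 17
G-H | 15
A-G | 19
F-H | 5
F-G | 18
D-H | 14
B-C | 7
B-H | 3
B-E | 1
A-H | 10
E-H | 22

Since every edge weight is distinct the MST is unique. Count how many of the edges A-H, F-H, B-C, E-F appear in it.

Kruskal's algorithm — process edges by increasing weight (ties by edge label):
B-E (1): add — endpoints in different components.
A-C (2): add — endpoints in different components.
B-H (3): add — endpoints in different components.
F-H (5): add — endpoints in different components.
B-C (7): add — endpoints in different components.
A-H (10): skip — A and H already connected.
E-F (13): skip — E and F already connected.
D-H (14): add — endpoints in different components.
G-H (15): add — endpoints in different components.
MST edge set: {B-E, A-C, B-H, F-H, B-C, D-H, G-H}.
Of the listed edges, {F-H, B-C} are in the MST → 2.

2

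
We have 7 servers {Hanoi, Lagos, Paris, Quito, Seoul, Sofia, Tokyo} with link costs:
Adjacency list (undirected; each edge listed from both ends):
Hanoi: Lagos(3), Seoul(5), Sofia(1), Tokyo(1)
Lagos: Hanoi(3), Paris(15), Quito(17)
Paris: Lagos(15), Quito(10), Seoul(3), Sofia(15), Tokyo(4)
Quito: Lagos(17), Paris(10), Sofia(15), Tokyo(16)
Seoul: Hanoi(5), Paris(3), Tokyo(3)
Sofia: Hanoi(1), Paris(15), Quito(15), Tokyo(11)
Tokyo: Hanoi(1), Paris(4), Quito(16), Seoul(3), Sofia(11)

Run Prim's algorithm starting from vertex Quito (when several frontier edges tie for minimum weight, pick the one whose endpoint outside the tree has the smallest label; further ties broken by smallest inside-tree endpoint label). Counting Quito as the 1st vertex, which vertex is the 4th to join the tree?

Prim's algorithm from Quito:
Step 1: frontier [Paris—Quito 10, Quito—Sofia 15, Quito—Tokyo 16, Lagos—Quito 17] → take Paris—Quito (10); add Paris.
Step 2: frontier [Paris—Seoul 3, Paris—Tokyo 4, Lagos—Paris 15, Paris—Sofia 15, Quito—Sofia 15, Quito—Tokyo 16, Lagos—Quito 17] → take Paris—Seoul (3); add Seoul.
Step 3: frontier [Paris—Tokyo 4, Lagos—Paris 15, Paris—Sofia 15, Quito—Sofia 15, Quito—Tokyo 16, Lagos—Quito 17, Seoul—Tokyo 3, Hanoi—Seoul 5] → take Seoul—Tokyo (3); add Tokyo.
Step 4: frontier [Lagos—Paris 15, Paris—Sofia 15, Quito—Sofia 15, Lagos—Quito 17, Hanoi—Seoul 5, Hanoi—Tokyo 1, Sofia—Tokyo 11] → take Hanoi—Tokyo (1); add Hanoi.
Step 5: frontier [Hanoi—Sofia 1, Hanoi—Lagos 3, Lagos—Paris 15, Paris—Sofia 15, Quito—Sofia 15, Lagos—Quito 17, Sofia—Tokyo 11] → take Hanoi—Sofia (1); add Sofia.
Step 6: frontier [Hanoi—Lagos 3, Lagos—Paris 15, Lagos—Quito 17] → take Hanoi—Lagos (3); add Lagos.
Vertex order: Quito, Paris, Seoul, Tokyo, Hanoi, Sofia, Lagos. The 4th vertex is Tokyo.

Tokyo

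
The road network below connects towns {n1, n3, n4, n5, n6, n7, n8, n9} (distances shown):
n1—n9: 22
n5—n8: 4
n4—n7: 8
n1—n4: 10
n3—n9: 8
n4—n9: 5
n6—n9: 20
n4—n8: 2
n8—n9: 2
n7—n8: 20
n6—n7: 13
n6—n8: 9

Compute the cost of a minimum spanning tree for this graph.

Grow the tree from n1 using Prim:
Step 1: cheapest edge leaving the tree is n1—n4 (10); add n4.
Step 2: cheapest edge leaving the tree is n4—n8 (2); add n8.
Step 3: cheapest edge leaving the tree is n8—n9 (2); add n9.
Step 4: cheapest edge leaving the tree is n5—n8 (4); add n5.
Step 5: cheapest edge leaving the tree is n3—n9 (8); add n3.
Step 6: cheapest edge leaving the tree is n4—n7 (8); add n7.
Step 7: cheapest edge leaving the tree is n6—n8 (9); add n6.
MST edges: n1—n4, n4—n8, n8—n9, n5—n8, n3—n9, n4—n7, n6—n8; total weight 10+2+2+4+8+8+9 = 43.

43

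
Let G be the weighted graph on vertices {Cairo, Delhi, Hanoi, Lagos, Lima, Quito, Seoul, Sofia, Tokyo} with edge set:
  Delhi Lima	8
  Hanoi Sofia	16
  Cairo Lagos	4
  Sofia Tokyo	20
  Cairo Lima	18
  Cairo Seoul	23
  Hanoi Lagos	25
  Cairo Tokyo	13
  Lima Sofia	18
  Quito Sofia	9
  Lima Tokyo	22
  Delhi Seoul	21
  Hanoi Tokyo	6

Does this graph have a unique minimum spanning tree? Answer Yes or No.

No

Sort edges by weight, then run Kruskal:
Cairo Lagos (4): add — endpoints in different components.
Hanoi Tokyo (6): add — endpoints in different components.
Delhi Lima (8): add — endpoints in different components.
Quito Sofia (9): add — endpoints in different components.
Cairo Tokyo (13): add — endpoints in different components.
Hanoi Sofia (16): add — endpoints in different components.
Cairo Lima (18): add — endpoints in different components.
Lima Sofia (18): skip — Sofia and Lima already connected.
Sofia Tokyo (20): skip — Tokyo and Sofia already connected.
Delhi Seoul (21): add — endpoints in different components.
Non-tree edge Lima Sofia has weight 18, equal to the heaviest edge on its tree cycle — swapping gives another MST of the same weight. Not unique.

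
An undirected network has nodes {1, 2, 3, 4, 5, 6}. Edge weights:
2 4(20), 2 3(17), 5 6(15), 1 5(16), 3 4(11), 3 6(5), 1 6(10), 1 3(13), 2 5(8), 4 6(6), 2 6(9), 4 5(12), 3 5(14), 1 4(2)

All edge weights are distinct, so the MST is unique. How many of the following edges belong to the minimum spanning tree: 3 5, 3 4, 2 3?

0

Kruskal's algorithm — process edges by increasing weight (ties by edge label):
1 4 (2): add — endpoints in different components.
3 6 (5): add — endpoints in different components.
4 6 (6): add — endpoints in different components.
2 5 (8): add — endpoints in different components.
2 6 (9): add — endpoints in different components.
MST edge set: {1 4, 3 6, 4 6, 2 5, 2 6}.
Of the listed edges, {} are in the MST → 0.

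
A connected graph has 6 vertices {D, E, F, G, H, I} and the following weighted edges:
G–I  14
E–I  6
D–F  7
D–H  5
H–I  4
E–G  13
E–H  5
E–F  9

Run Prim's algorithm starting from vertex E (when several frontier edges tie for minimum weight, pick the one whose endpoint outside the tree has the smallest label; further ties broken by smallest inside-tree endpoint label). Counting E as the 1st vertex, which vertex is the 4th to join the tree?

D

Grow the tree from E using Prim:
Step 1: cheapest edge leaving the tree is E–H (5); add H.
Step 2: cheapest edge leaving the tree is H–I (4); add I.
Step 3: cheapest edge leaving the tree is D–H (5); add D.
Step 4: cheapest edge leaving the tree is D–F (7); add F.
Step 5: cheapest edge leaving the tree is E–G (13); add G.
Vertex order: E, H, I, D, F, G. The 4th vertex is D.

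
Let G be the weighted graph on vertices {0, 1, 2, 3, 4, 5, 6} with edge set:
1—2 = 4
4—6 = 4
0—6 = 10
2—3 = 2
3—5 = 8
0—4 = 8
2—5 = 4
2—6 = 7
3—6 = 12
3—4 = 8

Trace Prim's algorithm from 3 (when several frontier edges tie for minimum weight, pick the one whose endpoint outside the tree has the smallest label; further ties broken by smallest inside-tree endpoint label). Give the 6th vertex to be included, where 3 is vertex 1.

4

Grow the tree from 3 using Prim:
Step 1: frontier [2—3 2, 3—4 8, 3—5 8, 3—6 12] → take 2—3 (2); add 2.
Step 2: frontier [1—2 4, 2—5 4, 2—6 7, 3—4 8, 3—5 8, 3—6 12] → take 1—2 (4); add 1.
Step 3: frontier [2—5 4, 2—6 7, 3—4 8, 3—5 8, 3—6 12] → take 2—5 (4); add 5.
Step 4: frontier [2—6 7, 3—4 8, 3—6 12] → take 2—6 (7); add 6.
Step 5: frontier [3—4 8, 4—6 4, 0—6 10] → take 4—6 (4); add 4.
Step 6: frontier [0—4 8, 0—6 10] → take 0—4 (8); add 0.
Vertex order: 3, 2, 1, 5, 6, 4, 0. The 6th vertex is 4.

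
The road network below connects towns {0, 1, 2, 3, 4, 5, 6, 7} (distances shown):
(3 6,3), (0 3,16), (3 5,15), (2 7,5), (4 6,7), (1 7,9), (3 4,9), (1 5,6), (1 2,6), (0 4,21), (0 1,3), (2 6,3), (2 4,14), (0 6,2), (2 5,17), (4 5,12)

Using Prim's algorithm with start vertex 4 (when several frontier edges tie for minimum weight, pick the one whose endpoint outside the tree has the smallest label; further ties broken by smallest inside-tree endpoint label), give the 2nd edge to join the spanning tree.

0-6

Grow the tree from 4 using Prim:
Step 1: cheapest edge leaving the tree is 4 6 (7); add 6.
Step 2: cheapest edge leaving the tree is 0 6 (2); add 0.
Step 3: cheapest edge leaving the tree is 0 1 (3); add 1.
Step 4: cheapest edge leaving the tree is 2 6 (3); add 2.
Step 5: cheapest edge leaving the tree is 3 6 (3); add 3.
Step 6: cheapest edge leaving the tree is 2 7 (5); add 7.
Step 7: cheapest edge leaving the tree is 1 5 (6); add 5.
The 2nd edge added is 0 6.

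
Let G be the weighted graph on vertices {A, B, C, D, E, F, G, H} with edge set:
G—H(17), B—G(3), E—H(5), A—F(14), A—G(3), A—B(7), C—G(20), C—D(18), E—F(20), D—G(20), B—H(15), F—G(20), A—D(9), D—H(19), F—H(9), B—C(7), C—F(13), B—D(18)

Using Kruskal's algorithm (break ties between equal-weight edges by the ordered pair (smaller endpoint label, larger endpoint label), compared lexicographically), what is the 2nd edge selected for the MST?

Sort edges by weight, then run Kruskal:
A—G (3): add — endpoints in different components.
B—G (3): add — endpoints in different components.
E—H (5): add — endpoints in different components.
A—B (7): skip — A and B already connected.
B—C (7): add — endpoints in different components.
A—D (9): add — endpoints in different components.
F—H (9): add — endpoints in different components.
C—F (13): add — endpoints in different components.
The 2nd edge added is B—G.

B-G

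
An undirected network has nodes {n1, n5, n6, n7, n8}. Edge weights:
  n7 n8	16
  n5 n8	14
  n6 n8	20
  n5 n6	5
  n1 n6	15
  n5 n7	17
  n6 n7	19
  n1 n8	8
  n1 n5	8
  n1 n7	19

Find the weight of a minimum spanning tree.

37

Prim, starting at n7.
Step 1: frontier [n7 n8 16, n5 n7 17, n1 n7 19, n6 n7 19] → take n7 n8 (16); add n8.
Step 2: frontier [n5 n7 17, n1 n7 19, n6 n7 19, n1 n8 8, n5 n8 14, n6 n8 20] → take n1 n8 (8); add n1.
Step 3: frontier [n1 n5 8, n1 n6 15, n5 n7 17, n6 n7 19, n5 n8 14, n6 n8 20] → take n1 n5 (8); add n5.
Step 4: frontier [n1 n6 15, n5 n6 5, n6 n7 19, n6 n8 20] → take n5 n6 (5); add n6.
MST edges: n7 n8, n1 n8, n1 n5, n5 n6; total weight 16+8+8+5 = 37.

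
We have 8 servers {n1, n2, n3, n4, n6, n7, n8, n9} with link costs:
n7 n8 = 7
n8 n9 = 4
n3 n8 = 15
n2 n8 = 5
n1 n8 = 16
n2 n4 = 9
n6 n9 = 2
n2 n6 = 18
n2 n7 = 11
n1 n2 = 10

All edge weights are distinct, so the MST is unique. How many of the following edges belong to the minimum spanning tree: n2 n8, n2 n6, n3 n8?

2

Kruskal: consider edges lightest-first.
n6 n9 (2): add — endpoints in different components.
n8 n9 (4): add — endpoints in different components.
n2 n8 (5): add — endpoints in different components.
n7 n8 (7): add — endpoints in different components.
n2 n4 (9): add — endpoints in different components.
n1 n2 (10): add — endpoints in different components.
n2 n7 (11): skip — n2 and n7 already connected.
n3 n8 (15): add — endpoints in different components.
MST edge set: {n6 n9, n8 n9, n2 n8, n7 n8, n2 n4, n1 n2, n3 n8}.
Of the listed edges, {n2 n8, n3 n8} are in the MST → 2.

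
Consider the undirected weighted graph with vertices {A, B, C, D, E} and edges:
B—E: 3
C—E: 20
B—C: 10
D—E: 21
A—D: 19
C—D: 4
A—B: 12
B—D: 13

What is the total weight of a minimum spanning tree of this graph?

Prim's algorithm from B:
Step 1: frontier [B—E 3, B—C 10, A—B 12, B—D 13] → take B—E (3); add E.
Step 2: frontier [B—C 10, A—B 12, B—D 13, C—E 20, D—E 21] → take B—C (10); add C.
Step 3: frontier [A—B 12, B—D 13, C—D 4, D—E 21] → take C—D (4); add D.
Step 4: frontier [A—B 12, A—D 19] → take A—B (12); add A.
MST edges: B—E, B—C, C—D, A—B; total weight 3+10+4+12 = 29.

29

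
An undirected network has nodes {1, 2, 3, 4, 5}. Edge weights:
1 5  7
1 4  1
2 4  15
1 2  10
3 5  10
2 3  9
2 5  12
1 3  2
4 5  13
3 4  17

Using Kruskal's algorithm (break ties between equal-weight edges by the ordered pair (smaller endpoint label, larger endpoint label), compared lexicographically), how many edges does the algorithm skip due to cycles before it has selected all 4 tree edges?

0

Kruskal: consider edges lightest-first.
1 4 (1): add — endpoints in different components.
1 3 (2): add — endpoints in different components.
1 5 (7): add — endpoints in different components.
2 3 (9): add — endpoints in different components.
Edges rejected before the tree was complete: 0.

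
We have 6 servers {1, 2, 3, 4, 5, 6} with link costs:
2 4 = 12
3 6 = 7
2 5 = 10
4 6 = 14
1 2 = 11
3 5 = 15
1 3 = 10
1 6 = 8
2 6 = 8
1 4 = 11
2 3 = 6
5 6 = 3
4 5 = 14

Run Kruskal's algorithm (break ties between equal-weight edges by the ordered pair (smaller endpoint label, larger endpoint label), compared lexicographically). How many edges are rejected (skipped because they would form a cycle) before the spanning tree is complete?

4

Kruskal: consider edges lightest-first.
5 6 (3): add — endpoints in different components.
2 3 (6): add — endpoints in different components.
3 6 (7): add — endpoints in different components.
1 6 (8): add — endpoints in different components.
2 6 (8): skip — 2 and 6 already connected.
1 3 (10): skip — 1 and 3 already connected.
2 5 (10): skip — 2 and 5 already connected.
1 2 (11): skip — 1 and 2 already connected.
1 4 (11): add — endpoints in different components.
Edges rejected before the tree was complete: 4.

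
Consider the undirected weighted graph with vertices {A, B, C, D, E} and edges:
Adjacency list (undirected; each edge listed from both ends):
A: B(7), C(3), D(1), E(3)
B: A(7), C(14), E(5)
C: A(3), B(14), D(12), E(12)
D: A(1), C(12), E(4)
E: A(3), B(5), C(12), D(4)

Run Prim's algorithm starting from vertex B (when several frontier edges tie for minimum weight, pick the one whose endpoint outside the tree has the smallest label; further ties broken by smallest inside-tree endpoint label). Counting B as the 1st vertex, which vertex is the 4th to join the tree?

Grow the tree from B using Prim:
Step 1: cheapest edge leaving the tree is B E (5); add E.
Step 2: cheapest edge leaving the tree is A E (3); add A.
Step 3: cheapest edge leaving the tree is A D (1); add D.
Step 4: cheapest edge leaving the tree is A C (3); add C.
Vertex order: B, E, A, D, C. The 4th vertex is D.

D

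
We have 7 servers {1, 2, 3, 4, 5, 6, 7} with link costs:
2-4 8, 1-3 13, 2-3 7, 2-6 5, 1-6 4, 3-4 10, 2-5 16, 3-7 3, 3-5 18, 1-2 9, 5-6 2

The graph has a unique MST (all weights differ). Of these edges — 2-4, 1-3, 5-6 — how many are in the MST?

Kruskal's algorithm — process edges by increasing weight (ties by edge label):
5-6 (2): add — endpoints in different components.
3-7 (3): add — endpoints in different components.
1-6 (4): add — endpoints in different components.
2-6 (5): add — endpoints in different components.
2-3 (7): add — endpoints in different components.
2-4 (8): add — endpoints in different components.
MST edge set: {5-6, 3-7, 1-6, 2-6, 2-3, 2-4}.
Of the listed edges, {2-4, 5-6} are in the MST → 2.

2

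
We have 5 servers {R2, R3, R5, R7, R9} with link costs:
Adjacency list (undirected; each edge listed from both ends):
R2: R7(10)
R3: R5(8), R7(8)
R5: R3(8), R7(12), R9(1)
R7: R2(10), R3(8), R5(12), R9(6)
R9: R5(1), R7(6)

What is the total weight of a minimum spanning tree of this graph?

Prim's algorithm from R5:
Step 1: cheapest edge leaving the tree is R5 R9 (1); add R9.
Step 2: cheapest edge leaving the tree is R7 R9 (6); add R7.
Step 3: cheapest edge leaving the tree is R3 R5 (8); add R3.
Step 4: cheapest edge leaving the tree is R2 R7 (10); add R2.
MST edges: R5 R9, R7 R9, R3 R5, R2 R7; total weight 1+6+8+10 = 25.

25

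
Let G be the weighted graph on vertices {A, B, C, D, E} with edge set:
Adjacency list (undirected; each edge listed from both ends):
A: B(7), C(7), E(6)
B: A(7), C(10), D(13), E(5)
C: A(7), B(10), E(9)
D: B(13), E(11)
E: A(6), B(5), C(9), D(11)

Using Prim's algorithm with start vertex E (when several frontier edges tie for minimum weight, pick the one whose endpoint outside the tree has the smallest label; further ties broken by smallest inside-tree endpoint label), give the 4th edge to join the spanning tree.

Grow the tree from E using Prim:
Step 1: frontier [B-E 5, A-E 6, C-E 9, D-E 11] → take B-E (5); add B.
Step 2: frontier [A-B 7, B-C 10, B-D 13, A-E 6, C-E 9, D-E 11] → take A-E (6); add A.
Step 3: frontier [A-C 7, B-C 10, B-D 13, C-E 9, D-E 11] → take A-C (7); add C.
Step 4: frontier [B-D 13, D-E 11] → take D-E (11); add D.
The 4th edge added is D-E.

D-E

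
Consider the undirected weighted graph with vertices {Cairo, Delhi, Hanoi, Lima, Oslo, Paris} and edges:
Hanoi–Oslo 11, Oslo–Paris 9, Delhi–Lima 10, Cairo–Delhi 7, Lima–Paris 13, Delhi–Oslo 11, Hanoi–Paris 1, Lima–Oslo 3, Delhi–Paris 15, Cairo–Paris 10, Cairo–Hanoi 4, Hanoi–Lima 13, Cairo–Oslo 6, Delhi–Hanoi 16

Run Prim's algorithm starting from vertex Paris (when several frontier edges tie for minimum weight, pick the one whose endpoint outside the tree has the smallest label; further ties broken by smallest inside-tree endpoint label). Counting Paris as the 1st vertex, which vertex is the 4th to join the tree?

Grow the tree from Paris using Prim:
Step 1: cheapest edge leaving the tree is Hanoi–Paris (1); add Hanoi.
Step 2: cheapest edge leaving the tree is Cairo–Hanoi (4); add Cairo.
Step 3: cheapest edge leaving the tree is Cairo–Oslo (6); add Oslo.
Step 4: cheapest edge leaving the tree is Lima–Oslo (3); add Lima.
Step 5: cheapest edge leaving the tree is Cairo–Delhi (7); add Delhi.
Vertex order: Paris, Hanoi, Cairo, Oslo, Lima, Delhi. The 4th vertex is Oslo.

Oslo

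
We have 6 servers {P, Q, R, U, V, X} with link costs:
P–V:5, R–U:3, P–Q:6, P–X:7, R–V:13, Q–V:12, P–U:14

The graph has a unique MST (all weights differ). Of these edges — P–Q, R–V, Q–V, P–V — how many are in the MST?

3

Kruskal: consider edges lightest-first.
R–U (3): add — endpoints in different components.
P–V (5): add — endpoints in different components.
P–Q (6): add — endpoints in different components.
P–X (7): add — endpoints in different components.
Q–V (12): skip — V and Q already connected.
R–V (13): add — endpoints in different components.
MST edge set: {R–U, P–V, P–Q, P–X, R–V}.
Of the listed edges, {P–Q, R–V, P–V} are in the MST → 3.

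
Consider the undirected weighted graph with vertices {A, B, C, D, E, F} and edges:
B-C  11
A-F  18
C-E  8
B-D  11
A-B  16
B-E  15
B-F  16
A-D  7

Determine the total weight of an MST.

Kruskal's algorithm — process edges by increasing weight (ties by edge label):
A-D (7): add — endpoints in different components.
C-E (8): add — endpoints in different components.
B-C (11): add — endpoints in different components.
B-D (11): add — endpoints in different components.
B-E (15): skip — B and E already connected.
A-B (16): skip — A and B already connected.
B-F (16): add — endpoints in different components.
MST edges: A-D, C-E, B-C, B-D, B-F; total weight 7+8+11+11+16 = 53.

53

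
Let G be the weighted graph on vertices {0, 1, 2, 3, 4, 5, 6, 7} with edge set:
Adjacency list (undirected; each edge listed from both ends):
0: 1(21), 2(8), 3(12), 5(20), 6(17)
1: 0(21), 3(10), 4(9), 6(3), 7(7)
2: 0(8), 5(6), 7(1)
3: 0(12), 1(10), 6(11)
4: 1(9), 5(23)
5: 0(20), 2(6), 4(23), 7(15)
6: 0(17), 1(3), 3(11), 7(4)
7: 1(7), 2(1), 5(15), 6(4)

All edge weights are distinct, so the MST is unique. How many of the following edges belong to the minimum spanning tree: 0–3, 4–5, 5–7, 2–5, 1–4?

2

Kruskal's algorithm — process edges by increasing weight (ties by edge label):
2–7 (1): add — endpoints in different components.
1–6 (3): add — endpoints in different components.
6–7 (4): add — endpoints in different components.
2–5 (6): add — endpoints in different components.
1–7 (7): skip — 1 and 7 already connected.
0–2 (8): add — endpoints in different components.
1–4 (9): add — endpoints in different components.
1–3 (10): add — endpoints in different components.
MST edge set: {2–7, 1–6, 6–7, 2–5, 0–2, 1–4, 1–3}.
Of the listed edges, {2–5, 1–4} are in the MST → 2.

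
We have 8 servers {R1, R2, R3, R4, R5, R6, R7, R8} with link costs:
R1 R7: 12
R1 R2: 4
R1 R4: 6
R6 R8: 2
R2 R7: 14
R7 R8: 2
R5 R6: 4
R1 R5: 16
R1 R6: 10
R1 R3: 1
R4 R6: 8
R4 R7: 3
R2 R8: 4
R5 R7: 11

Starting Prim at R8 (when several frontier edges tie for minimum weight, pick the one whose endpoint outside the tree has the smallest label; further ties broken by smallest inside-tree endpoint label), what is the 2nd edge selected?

Prim, starting at R8.
Step 1: frontier [R6 R8 2, R7 R8 2, R2 R8 4] → take R6 R8 (2); add R6.
Step 2: frontier [R5 R6 4, R4 R6 8, R1 R6 10, R7 R8 2, R2 R8 4] → take R7 R8 (2); add R7.
Step 3: frontier [R5 R6 4, R4 R6 8, R1 R6 10, R4 R7 3, R5 R7 11, R1 R7 12, R2 R7 14, R2 R8 4] → take R4 R7 (3); add R4.
Step 4: frontier [R1 R4 6, R5 R6 4, R1 R6 10, R5 R7 11, R1 R7 12, R2 R7 14, R2 R8 4] → take R2 R8 (4); add R2.
Step 5: frontier [R1 R2 4, R1 R4 6, R5 R6 4, R1 R6 10, R5 R7 11, R1 R7 12] → take R1 R2 (4); add R1.
Step 6: frontier [R1 R3 1, R1 R5 16, R5 R6 4, R5 R7 11] → take R1 R3 (1); add R3.
Step 7: frontier [R1 R5 16, R5 R6 4, R5 R7 11] → take R5 R6 (4); add R5.
The 2nd edge added is R7 R8.

R7-R8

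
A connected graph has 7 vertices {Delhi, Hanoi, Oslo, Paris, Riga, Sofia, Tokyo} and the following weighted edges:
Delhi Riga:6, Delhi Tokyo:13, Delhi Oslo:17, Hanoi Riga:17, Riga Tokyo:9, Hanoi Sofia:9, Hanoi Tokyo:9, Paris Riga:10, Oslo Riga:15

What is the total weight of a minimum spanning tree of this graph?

58

Grow the tree from Delhi using Prim:
Step 1: frontier [Delhi Riga 6, Delhi Tokyo 13, Delhi Oslo 17] → take Delhi Riga (6); add Riga.
Step 2: frontier [Delhi Tokyo 13, Delhi Oslo 17, Riga Tokyo 9, Paris Riga 10, Oslo Riga 15, Hanoi Riga 17] → take Riga Tokyo (9); add Tokyo.
Step 3: frontier [Delhi Oslo 17, Paris Riga 10, Oslo Riga 15, Hanoi Riga 17, Hanoi Tokyo 9] → take Hanoi Tokyo (9); add Hanoi.
Step 4: frontier [Delhi Oslo 17, Hanoi Sofia 9, Paris Riga 10, Oslo Riga 15] → take Hanoi Sofia (9); add Sofia.
Step 5: frontier [Delhi Oslo 17, Paris Riga 10, Oslo Riga 15] → take Paris Riga (10); add Paris.
Step 6: frontier [Delhi Oslo 17, Oslo Riga 15] → take Oslo Riga (15); add Oslo.
MST edges: Delhi Riga, Riga Tokyo, Hanoi Tokyo, Hanoi Sofia, Paris Riga, Oslo Riga; total weight 6+9+9+9+10+15 = 58.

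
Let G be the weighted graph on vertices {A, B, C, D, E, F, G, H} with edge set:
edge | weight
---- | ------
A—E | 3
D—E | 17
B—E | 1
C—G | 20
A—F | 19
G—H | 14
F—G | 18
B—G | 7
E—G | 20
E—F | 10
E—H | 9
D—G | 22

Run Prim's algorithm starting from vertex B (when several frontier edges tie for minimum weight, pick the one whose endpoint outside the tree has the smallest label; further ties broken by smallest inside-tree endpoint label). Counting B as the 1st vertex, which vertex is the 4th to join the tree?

Grow the tree from B using Prim:
Step 1: cheapest edge leaving the tree is B—E (1); add E.
Step 2: cheapest edge leaving the tree is A—E (3); add A.
Step 3: cheapest edge leaving the tree is B—G (7); add G.
Step 4: cheapest edge leaving the tree is E—H (9); add H.
Step 5: cheapest edge leaving the tree is E—F (10); add F.
Step 6: cheapest edge leaving the tree is D—E (17); add D.
Step 7: cheapest edge leaving the tree is C—G (20); add C.
Vertex order: B, E, A, G, H, F, D, C. The 4th vertex is G.

G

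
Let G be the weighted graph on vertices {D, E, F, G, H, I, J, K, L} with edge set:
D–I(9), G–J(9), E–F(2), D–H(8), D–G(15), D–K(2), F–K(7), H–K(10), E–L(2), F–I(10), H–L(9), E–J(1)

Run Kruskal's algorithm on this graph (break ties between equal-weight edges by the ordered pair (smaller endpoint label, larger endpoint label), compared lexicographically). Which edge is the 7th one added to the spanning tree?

D-I

Kruskal: consider edges lightest-first.
E–J (1): add — endpoints in different components.
D–K (2): add — endpoints in different components.
E–F (2): add — endpoints in different components.
E–L (2): add — endpoints in different components.
F–K (7): add — endpoints in different components.
D–H (8): add — endpoints in different components.
D–I (9): add — endpoints in different components.
G–J (9): add — endpoints in different components.
The 7th edge added is D–I.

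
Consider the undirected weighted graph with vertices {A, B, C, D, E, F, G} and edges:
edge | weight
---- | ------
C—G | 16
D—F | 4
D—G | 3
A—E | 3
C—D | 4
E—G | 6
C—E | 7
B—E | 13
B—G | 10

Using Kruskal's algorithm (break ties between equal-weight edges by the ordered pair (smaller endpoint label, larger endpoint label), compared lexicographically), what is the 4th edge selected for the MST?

D-F

Kruskal: consider edges lightest-first.
A—E (3): add. Components now {A,E} {B} {C} {D} {F} {G}
D—G (3): add. Components now {A,E} {B} {C} {D,G} {F}
C—D (4): add. Components now {A,E} {B} {C,D,G} {F}
D—F (4): add. Components now {A,E} {B} {C,D,F,G}
E—G (6): add. Components now {A,C,D,E,F,G} {B}
C—E (7): skip — C and E already connected.
B—G (10): add. Components now {A,B,C,D,E,F,G}
The 4th edge added is D—F.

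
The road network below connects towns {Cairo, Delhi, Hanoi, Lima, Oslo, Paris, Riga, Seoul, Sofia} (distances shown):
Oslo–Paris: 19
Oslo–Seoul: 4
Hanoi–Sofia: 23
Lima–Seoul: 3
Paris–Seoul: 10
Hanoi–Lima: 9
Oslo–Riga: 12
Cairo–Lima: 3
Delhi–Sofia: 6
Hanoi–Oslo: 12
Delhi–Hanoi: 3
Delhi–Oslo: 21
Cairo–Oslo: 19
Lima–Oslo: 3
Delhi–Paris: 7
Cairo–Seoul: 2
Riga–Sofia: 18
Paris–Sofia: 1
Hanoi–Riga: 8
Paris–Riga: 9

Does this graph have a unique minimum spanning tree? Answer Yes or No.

Kruskal's algorithm — process edges by increasing weight (ties by edge label):
Paris–Sofia (1): add — endpoints in different components.
Cairo–Seoul (2): add — endpoints in different components.
Cairo–Lima (3): add — endpoints in different components.
Delhi–Hanoi (3): add — endpoints in different components.
Lima–Oslo (3): add — endpoints in different components.
Lima–Seoul (3): skip — Seoul and Lima already connected.
Oslo–Seoul (4): skip — Seoul and Oslo already connected.
Delhi–Sofia (6): add — endpoints in different components.
Delhi–Paris (7): skip — Delhi and Paris already connected.
Hanoi–Riga (8): add — endpoints in different components.
Hanoi–Lima (9): add — endpoints in different components.
Non-tree edge Lima–Seoul has weight 3, equal to the heaviest edge on its tree cycle — swapping gives another MST of the same weight. Not unique.

No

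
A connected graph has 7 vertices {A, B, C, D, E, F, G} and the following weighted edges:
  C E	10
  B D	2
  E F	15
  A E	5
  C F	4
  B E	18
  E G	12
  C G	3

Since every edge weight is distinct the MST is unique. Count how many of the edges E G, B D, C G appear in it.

2

Sort edges by weight, then run Kruskal:
B D (2): add. Components now {A} {B,D} {C} {E} {F} {G}
C G (3): add. Components now {A} {B,D} {C,G} {E} {F}
C F (4): add. Components now {A} {B,D} {C,F,G} {E}
A E (5): add. Components now {A,E} {B,D} {C,F,G}
C E (10): add. Components now {A,C,E,F,G} {B,D}
E G (12): skip — E and G already connected.
E F (15): skip — E and F already connected.
B E (18): add. Components now {A,B,C,D,E,F,G}
MST edge set: {B D, C G, C F, A E, C E, B E}.
Of the listed edges, {B D, C G} are in the MST → 2.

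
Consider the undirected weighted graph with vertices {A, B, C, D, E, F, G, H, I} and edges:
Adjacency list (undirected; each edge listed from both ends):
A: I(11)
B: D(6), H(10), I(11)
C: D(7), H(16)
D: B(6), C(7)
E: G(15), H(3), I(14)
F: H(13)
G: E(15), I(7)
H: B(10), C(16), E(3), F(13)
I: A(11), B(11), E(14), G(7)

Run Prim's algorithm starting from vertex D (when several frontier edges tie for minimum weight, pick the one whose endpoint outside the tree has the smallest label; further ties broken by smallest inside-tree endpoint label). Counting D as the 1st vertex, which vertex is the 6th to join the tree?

I

Prim, starting at D.
Step 1: frontier [B-D 6, C-D 7] → take B-D (6); add B.
Step 2: frontier [B-H 10, B-I 11, C-D 7] → take C-D (7); add C.
Step 3: frontier [B-H 10, B-I 11, C-H 16] → take B-H (10); add H.
Step 4: frontier [B-I 11, E-H 3, F-H 13] → take E-H (3); add E.
Step 5: frontier [B-I 11, E-I 14, E-G 15, F-H 13] → take B-I (11); add I.
Step 6: frontier [E-G 15, F-H 13, G-I 7, A-I 11] → take G-I (7); add G.
Step 7: frontier [F-H 13, A-I 11] → take A-I (11); add A.
Step 8: frontier [F-H 13] → take F-H (13); add F.
Vertex order: D, B, C, H, E, I, G, A, F. The 6th vertex is I.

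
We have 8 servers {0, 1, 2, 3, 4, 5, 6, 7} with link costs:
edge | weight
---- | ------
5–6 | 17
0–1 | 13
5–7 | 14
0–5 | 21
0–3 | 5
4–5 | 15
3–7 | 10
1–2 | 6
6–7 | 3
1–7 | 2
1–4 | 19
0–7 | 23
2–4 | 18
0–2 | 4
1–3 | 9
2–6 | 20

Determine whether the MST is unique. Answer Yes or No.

Sort edges by weight, then run Kruskal:
1–7 (2): add — endpoints in different components.
6–7 (3): add — endpoints in different components.
0–2 (4): add — endpoints in different components.
0–3 (5): add — endpoints in different components.
1–2 (6): add — endpoints in different components.
1–3 (9): skip — 1 and 3 already connected.
3–7 (10): skip — 3 and 7 already connected.
0–1 (13): skip — 0 and 1 already connected.
5–7 (14): add — endpoints in different components.
4–5 (15): add — endpoints in different components.
Every non-tree edge has weight strictly greater than the heaviest edge on the tree path between its endpoints, so the MST is unique.

Yes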